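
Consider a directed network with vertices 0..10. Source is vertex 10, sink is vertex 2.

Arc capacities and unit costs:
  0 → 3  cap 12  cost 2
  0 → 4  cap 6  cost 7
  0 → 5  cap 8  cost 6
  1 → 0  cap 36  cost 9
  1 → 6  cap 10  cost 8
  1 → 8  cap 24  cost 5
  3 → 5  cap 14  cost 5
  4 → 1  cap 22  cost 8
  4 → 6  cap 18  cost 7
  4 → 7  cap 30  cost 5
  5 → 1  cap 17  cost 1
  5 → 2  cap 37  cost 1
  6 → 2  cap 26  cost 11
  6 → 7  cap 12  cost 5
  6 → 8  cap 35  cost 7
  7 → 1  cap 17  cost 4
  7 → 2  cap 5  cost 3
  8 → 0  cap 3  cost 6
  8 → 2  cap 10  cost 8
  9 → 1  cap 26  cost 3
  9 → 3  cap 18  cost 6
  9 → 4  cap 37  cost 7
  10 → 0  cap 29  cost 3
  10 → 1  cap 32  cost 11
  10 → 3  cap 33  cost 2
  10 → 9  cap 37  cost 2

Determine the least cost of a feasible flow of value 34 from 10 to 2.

shortest-cost path #1: 10→3→5→2 push 14 @ unit cost 8 (adds 112)
shortest-cost path #2: 10→0→5→2 push 8 @ unit cost 10 (adds 80)
shortest-cost path #3: 10→9→4→7→2 push 5 @ unit cost 17 (adds 85)
shortest-cost path #4: 10→9→1→8→2 push 7 @ unit cost 18 (adds 126)
total cost = 403

Minimum cost for 34 units: 403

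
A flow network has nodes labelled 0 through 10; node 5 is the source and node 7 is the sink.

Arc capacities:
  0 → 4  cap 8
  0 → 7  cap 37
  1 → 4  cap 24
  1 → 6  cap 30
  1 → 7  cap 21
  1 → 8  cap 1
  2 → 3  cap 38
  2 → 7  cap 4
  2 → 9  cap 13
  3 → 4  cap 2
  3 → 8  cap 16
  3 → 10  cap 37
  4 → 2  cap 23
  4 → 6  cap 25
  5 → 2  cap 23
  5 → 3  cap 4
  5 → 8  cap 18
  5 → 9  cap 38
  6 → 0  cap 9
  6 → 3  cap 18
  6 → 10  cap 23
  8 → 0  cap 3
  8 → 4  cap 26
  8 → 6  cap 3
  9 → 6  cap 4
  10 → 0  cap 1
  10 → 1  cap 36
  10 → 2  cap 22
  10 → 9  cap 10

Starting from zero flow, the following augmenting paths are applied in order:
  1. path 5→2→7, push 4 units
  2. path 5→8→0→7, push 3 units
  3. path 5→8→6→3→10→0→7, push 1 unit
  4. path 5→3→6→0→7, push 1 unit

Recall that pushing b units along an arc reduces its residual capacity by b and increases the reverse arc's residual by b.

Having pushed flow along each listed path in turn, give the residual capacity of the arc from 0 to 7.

after path 1 (5→2→7, push 4): res(0,7)=37
after path 2 (5→8→0→7, push 3): res(0,7)=34
after path 3 (5→8→6→3→10→0→7, push 1): res(0,7)=33
after path 4 (5→3→6→0→7, push 1): res(0,7)=32

Residual capacity of (0,7): 32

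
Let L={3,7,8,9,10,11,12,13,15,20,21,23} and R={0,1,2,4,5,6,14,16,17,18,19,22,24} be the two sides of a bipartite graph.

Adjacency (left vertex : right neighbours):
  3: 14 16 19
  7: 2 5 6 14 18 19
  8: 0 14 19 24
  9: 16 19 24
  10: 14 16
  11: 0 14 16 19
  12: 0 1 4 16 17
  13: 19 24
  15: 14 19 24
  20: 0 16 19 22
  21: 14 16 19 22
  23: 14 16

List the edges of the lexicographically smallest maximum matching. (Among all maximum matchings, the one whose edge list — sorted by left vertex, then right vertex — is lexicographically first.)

Lex-smallest maximum matching: {(3,14), (7,2), (8,0), (9,16), (11,19), (12,1), (13,24), (20,22)}

|M| = 8 (so the lex-smallest maximum matching has 8 edges)
process left vertices in ascending order; for each, take the smallest-labelled available neighbour that still permits 8 edges overall, or leave it unmatched if none does
lex-smallest matching: {3-14, 7-2, 8-0, 9-16, 11-19, 12-1, 13-24, 20-22}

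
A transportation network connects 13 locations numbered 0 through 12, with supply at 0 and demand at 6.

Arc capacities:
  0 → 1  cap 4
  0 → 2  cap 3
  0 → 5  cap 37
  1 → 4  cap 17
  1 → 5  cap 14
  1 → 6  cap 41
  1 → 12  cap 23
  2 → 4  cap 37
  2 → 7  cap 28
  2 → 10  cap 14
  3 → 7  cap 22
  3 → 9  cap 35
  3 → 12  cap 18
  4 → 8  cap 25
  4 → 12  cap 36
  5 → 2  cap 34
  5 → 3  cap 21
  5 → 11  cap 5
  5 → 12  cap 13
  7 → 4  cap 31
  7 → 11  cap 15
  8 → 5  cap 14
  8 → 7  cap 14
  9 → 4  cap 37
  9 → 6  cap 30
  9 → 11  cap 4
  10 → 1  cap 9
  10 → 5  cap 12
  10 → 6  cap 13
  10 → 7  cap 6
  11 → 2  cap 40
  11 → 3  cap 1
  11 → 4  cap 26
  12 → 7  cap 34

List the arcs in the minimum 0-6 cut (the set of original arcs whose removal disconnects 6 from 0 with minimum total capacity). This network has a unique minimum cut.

augment #1: 0→1→6 push 4
augment #2: 0→2→10→6 push 3
augment #3: 0→5→2→10→6 push 10
augment #4: 0→5→3→9→6 push 21
augment #5: 0→5→2→10→1→6 push 1
augment #6: 0→5→11→3→9→6 push 1
max flow = 40; residual-reachable set from 0 gives S-side
cut edges (S→T): {(0,1), (2,10), (5,3), (11,3)} total cap 40

Min-cut arcs: {(0,1), (2,10), (5,3), (11,3)} (total capacity 40)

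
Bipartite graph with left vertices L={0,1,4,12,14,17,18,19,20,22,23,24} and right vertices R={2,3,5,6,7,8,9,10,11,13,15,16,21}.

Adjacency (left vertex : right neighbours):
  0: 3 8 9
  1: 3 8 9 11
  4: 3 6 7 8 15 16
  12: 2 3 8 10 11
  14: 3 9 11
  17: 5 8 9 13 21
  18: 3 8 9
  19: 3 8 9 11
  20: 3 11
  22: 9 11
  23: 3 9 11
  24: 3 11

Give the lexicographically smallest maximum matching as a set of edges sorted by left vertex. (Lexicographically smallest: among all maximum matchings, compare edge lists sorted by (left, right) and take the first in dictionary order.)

|M| = 7 (so the lex-smallest maximum matching has 7 edges)
process left vertices in ascending order; for each, take the smallest-labelled available neighbour that still permits 7 edges overall, or leave it unmatched if none does
lex-smallest matching: {0-3, 1-8, 4-6, 12-2, 14-9, 17-5, 19-11}

Lex-smallest maximum matching: {(0,3), (1,8), (4,6), (12,2), (14,9), (17,5), (19,11)}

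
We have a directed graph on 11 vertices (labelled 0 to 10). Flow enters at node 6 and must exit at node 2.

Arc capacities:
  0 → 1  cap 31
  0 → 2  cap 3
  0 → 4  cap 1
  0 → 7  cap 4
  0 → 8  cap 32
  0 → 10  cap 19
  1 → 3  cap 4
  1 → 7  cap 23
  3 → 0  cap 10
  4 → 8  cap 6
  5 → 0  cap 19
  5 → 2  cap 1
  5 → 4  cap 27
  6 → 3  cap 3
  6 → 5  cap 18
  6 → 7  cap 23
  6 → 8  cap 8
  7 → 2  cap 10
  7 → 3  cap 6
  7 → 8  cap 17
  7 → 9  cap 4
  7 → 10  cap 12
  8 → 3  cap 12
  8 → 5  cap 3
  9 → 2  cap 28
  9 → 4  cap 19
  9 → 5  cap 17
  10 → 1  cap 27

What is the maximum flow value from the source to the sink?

Maximum flow value: 18

augment #1: 6→5→2 bottleneck 1, total now 1
augment #2: 6→7→2 bottleneck 10, total now 11
augment #3: 6→3→0→2 bottleneck 3, total now 14
augment #4: 6→7→9→2 bottleneck 4, total now 18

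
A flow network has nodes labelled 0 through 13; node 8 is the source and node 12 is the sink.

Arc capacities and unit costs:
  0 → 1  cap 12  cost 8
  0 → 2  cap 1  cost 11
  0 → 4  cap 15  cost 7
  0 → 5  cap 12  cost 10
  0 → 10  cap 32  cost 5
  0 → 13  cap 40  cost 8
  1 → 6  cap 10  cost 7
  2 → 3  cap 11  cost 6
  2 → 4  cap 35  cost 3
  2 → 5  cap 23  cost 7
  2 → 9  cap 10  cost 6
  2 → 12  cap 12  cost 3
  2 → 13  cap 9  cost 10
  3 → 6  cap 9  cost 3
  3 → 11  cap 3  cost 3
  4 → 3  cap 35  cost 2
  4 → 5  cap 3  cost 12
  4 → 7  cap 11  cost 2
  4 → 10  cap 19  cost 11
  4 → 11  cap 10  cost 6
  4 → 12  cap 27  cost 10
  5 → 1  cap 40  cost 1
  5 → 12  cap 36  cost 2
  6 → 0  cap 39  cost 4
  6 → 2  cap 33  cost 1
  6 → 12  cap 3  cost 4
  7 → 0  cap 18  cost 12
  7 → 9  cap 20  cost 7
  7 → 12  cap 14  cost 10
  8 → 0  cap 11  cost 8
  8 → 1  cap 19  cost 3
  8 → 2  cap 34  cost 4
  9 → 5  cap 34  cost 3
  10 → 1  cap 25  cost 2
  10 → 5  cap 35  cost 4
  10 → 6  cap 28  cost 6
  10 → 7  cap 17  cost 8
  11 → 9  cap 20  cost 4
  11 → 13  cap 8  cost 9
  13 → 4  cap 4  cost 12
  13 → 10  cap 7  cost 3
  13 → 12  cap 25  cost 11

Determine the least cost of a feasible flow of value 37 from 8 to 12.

Minimum cost for 37 units: 412

shortest-cost path #1: 8→2→12 push 12 @ unit cost 7 (adds 84)
shortest-cost path #2: 8→2→5→12 push 22 @ unit cost 13 (adds 286)
shortest-cost path #3: 8→1→6→12 push 3 @ unit cost 14 (adds 42)
total cost = 412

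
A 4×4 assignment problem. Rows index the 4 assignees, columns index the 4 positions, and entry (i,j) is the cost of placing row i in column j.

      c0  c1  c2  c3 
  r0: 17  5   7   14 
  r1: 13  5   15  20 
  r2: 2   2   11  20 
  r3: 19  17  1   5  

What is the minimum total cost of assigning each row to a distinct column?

optimal assignment: row0→col2 (cost 7), row1→col1 (cost 5), row2→col0 (cost 2), row3→col3 (cost 5)
total = 7 + 5 + 2 + 5 = 19

Minimum assignment cost: 19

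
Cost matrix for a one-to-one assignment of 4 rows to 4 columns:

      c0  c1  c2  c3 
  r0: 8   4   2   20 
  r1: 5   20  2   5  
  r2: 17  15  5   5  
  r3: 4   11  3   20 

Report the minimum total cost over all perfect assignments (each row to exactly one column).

Minimum assignment cost: 15

optimal assignment: row0→col1 (cost 4), row1→col2 (cost 2), row2→col3 (cost 5), row3→col0 (cost 4)
total = 4 + 2 + 5 + 4 = 15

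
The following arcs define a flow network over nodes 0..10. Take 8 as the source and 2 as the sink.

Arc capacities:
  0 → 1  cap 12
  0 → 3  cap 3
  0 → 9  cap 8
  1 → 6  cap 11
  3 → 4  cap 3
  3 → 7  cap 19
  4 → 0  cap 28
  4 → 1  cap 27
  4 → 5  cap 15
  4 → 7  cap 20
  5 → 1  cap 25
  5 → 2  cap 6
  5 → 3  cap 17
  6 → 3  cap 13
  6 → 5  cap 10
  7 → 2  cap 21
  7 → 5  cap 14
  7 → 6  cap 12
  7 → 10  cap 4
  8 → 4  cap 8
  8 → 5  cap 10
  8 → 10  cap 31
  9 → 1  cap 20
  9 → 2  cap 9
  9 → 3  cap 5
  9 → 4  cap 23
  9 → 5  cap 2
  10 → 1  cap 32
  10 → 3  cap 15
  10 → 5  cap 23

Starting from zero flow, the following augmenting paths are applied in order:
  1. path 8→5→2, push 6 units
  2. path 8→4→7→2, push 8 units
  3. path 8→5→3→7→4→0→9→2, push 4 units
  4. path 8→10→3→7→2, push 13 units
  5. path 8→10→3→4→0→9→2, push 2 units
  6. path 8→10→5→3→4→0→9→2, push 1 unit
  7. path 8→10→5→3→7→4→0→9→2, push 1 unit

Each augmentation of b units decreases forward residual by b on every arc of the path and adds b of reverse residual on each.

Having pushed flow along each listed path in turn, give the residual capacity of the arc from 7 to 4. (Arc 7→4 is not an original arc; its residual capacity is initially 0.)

Residual capacity of (7,4): 3

after path 1 (8→5→2, push 6): res(7,4)=0
after path 2 (8→4→7→2, push 8): res(7,4)=8
after path 3 (8→5→3→7→4→0→9→2, push 4): res(7,4)=4
after path 4 (8→10→3→7→2, push 13): res(7,4)=4
after path 5 (8→10→3→4→0→9→2, push 2): res(7,4)=4
after path 6 (8→10→5→3→4→0→9→2, push 1): res(7,4)=4
after path 7 (8→10→5→3→7→4→0→9→2, push 1): res(7,4)=3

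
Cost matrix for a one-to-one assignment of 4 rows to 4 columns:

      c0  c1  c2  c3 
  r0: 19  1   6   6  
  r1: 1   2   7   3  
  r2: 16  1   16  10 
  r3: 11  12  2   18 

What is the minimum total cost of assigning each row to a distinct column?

Minimum assignment cost: 10

optimal assignment: row0→col3 (cost 6), row1→col0 (cost 1), row2→col1 (cost 1), row3→col2 (cost 2)
total = 6 + 1 + 1 + 2 = 10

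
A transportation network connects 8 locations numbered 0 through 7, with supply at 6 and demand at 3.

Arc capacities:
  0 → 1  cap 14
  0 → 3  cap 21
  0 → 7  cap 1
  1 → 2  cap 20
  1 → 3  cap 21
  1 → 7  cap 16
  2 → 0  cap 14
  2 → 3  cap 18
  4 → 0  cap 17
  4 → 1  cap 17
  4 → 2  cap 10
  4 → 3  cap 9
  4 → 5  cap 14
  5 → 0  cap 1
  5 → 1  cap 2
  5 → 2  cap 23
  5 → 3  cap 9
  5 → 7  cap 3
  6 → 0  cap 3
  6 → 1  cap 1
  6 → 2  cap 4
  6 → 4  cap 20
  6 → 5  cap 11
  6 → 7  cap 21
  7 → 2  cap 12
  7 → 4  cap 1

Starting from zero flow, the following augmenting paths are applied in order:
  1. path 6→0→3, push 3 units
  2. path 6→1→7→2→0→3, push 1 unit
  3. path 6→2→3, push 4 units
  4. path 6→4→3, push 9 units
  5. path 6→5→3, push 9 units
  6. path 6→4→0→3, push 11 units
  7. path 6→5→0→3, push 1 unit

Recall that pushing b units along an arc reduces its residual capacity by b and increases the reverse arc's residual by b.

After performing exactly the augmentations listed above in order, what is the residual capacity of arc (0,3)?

Residual capacity of (0,3): 5

after path 1 (6→0→3, push 3): res(0,3)=18
after path 2 (6→1→7→2→0→3, push 1): res(0,3)=17
after path 3 (6→2→3, push 4): res(0,3)=17
after path 4 (6→4→3, push 9): res(0,3)=17
after path 5 (6→5→3, push 9): res(0,3)=17
after path 6 (6→4→0→3, push 11): res(0,3)=6
after path 7 (6→5→0→3, push 1): res(0,3)=5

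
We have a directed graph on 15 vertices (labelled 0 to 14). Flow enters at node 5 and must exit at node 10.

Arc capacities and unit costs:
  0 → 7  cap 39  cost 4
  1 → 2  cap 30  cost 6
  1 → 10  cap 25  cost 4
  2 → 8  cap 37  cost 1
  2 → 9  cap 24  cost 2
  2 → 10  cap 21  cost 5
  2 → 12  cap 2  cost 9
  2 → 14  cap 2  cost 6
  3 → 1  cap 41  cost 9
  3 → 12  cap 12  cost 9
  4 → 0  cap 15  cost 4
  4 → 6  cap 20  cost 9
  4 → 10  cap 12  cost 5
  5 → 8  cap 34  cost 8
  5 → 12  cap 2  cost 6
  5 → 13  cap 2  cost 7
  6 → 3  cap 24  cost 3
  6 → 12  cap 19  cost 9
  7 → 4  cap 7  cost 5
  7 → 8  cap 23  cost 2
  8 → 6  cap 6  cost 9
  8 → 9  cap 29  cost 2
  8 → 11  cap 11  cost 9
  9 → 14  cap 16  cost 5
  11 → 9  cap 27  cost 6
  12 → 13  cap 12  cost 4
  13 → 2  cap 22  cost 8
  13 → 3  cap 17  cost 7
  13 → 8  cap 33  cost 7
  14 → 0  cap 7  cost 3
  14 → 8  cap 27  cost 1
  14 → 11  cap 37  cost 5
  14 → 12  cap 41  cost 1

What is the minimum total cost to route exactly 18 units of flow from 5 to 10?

Minimum cost for 18 units: 541

shortest-cost path #1: 5→13→2→10 push 2 @ unit cost 20 (adds 40)
shortest-cost path #2: 5→12→13→2→10 push 2 @ unit cost 23 (adds 46)
shortest-cost path #3: 5→8→9→14→0→7→4→10 push 7 @ unit cost 32 (adds 224)
shortest-cost path #4: 5→8→9→14→12→13→2→10 push 7 @ unit cost 33 (adds 231)
total cost = 541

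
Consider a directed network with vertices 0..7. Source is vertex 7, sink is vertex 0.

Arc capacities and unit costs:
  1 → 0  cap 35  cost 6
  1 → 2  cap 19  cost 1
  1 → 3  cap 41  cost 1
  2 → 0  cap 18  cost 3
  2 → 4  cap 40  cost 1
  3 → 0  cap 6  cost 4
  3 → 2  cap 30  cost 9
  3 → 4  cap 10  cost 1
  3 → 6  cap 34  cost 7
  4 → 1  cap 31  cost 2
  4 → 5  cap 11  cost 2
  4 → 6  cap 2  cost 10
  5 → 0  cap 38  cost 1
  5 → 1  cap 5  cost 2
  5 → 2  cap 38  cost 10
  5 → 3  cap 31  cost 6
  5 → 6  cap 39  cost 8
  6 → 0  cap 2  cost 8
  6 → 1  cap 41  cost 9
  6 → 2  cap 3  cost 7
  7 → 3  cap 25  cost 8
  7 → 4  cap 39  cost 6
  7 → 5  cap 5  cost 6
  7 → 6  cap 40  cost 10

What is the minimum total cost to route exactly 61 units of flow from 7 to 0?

shortest-cost path #1: 7→5→0 push 5 @ unit cost 7 (adds 35)
shortest-cost path #2: 7→4→5→0 push 11 @ unit cost 9 (adds 99)
shortest-cost path #3: 7→3→0 push 6 @ unit cost 12 (adds 72)
shortest-cost path #4: 7→4→1→2→0 push 18 @ unit cost 12 (adds 216)
shortest-cost path #5: 7→4→1→0 push 10 @ unit cost 14 (adds 140)
shortest-cost path #6: 7→3→4→1→0 push 3 @ unit cost 17 (adds 51)
shortest-cost path #7: 7→6→0 push 2 @ unit cost 18 (adds 36)
shortest-cost path #8: 7→3→2→1→0 push 6 @ unit cost 22 (adds 132)
total cost = 781

Minimum cost for 61 units: 781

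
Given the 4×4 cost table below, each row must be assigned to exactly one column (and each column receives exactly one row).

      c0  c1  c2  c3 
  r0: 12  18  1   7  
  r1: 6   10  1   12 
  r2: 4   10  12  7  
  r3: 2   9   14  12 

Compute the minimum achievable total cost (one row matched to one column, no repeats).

Minimum assignment cost: 20

one of 2 optimal assignments: row0→col2 (cost 1), row1→col1 (cost 10), row2→col3 (cost 7), row3→col0 (cost 2)
total = 1 + 10 + 7 + 2 = 20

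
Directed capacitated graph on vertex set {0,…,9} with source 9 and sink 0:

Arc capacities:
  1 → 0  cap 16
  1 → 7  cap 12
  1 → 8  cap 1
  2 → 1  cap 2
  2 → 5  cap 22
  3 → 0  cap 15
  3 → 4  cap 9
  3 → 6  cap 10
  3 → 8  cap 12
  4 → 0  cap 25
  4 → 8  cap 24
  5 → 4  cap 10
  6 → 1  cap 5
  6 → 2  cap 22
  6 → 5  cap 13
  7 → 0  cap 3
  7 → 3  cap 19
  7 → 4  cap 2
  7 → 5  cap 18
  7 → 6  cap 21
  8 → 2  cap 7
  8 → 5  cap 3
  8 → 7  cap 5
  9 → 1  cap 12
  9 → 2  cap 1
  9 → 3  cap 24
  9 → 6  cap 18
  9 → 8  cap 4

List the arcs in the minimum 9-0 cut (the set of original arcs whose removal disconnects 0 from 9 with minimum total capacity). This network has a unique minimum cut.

Min-cut arcs: {(1,0), (3,0), (3,4), (5,4), (7,0), (7,4)} (total capacity 55)

augment #1: 9→1→0 push 12
augment #2: 9→3→0 push 15
augment #3: 9→2→1→0 push 1
augment #4: 9→3→4→0 push 9
augment #5: 9→6→1→0 push 3
augment #6: 9→8→7→0 push 3
augment #7: 9→6→5→4→0 push 10
augment #8: 9→8→7→4→0 push 1
augment #9: 9→6→1→7→4→0 push 1
max flow = 55; residual-reachable set from 9 gives S-side
cut edges (S→T): {(1,0), (3,0), (3,4), (5,4), (7,0), (7,4)} total cap 55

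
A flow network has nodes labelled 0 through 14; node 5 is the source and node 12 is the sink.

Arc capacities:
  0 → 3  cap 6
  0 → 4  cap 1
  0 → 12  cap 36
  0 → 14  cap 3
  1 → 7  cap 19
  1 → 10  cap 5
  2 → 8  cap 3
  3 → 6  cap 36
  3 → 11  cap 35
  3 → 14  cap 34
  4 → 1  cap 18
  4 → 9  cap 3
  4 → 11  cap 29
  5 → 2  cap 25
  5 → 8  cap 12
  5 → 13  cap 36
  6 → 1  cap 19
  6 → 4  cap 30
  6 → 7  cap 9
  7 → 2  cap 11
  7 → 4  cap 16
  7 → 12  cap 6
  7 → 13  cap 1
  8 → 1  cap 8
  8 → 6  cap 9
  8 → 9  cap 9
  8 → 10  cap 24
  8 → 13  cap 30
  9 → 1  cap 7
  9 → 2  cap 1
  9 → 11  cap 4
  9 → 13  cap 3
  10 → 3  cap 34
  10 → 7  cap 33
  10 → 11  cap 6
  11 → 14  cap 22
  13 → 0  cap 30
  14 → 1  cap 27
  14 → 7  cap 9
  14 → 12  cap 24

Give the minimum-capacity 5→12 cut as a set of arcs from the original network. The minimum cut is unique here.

Min-cut arcs: {(2,8), (5,8), (13,0)} (total capacity 45)

augment #1: 5→13→0→12 push 30
augment #2: 5→8→1→7→12 push 6
augment #3: 5→8→9→11→14→12 push 4
augment #4: 5→8→10→3→14→12 push 2
augment #5: 5→2→8→10→3→14→12 push 3
max flow = 45; residual-reachable set from 5 gives S-side
cut edges (S→T): {(2,8), (5,8), (13,0)} total cap 45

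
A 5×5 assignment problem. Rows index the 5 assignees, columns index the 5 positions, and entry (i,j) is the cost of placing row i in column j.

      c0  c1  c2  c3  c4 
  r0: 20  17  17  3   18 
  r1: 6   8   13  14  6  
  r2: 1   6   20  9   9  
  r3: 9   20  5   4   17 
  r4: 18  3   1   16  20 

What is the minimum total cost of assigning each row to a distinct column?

Minimum assignment cost: 18

optimal assignment: row0→col3 (cost 3), row1→col4 (cost 6), row2→col0 (cost 1), row3→col2 (cost 5), row4→col1 (cost 3)
total = 3 + 6 + 1 + 5 + 3 = 18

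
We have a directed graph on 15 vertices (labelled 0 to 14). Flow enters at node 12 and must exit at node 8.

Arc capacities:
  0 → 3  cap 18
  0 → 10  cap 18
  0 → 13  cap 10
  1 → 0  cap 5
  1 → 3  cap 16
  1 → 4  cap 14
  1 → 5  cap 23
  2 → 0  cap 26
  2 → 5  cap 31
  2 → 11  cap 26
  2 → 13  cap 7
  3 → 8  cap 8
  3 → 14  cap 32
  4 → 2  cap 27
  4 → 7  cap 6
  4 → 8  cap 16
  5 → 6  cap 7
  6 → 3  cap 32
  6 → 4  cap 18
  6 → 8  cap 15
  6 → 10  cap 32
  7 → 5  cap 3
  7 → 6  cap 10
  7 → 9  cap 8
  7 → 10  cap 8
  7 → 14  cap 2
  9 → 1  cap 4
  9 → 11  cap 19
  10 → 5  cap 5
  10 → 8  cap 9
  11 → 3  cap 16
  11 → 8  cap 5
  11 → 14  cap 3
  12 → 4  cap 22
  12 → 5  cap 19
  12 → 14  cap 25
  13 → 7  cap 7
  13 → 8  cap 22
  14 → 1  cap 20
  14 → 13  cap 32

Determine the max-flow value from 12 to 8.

Maximum flow value: 54

augment #1: 12→4→8 bottleneck 16, total now 16
augment #2: 12→5→6→8 bottleneck 7, total now 23
augment #3: 12→14→13→8 bottleneck 22, total now 45
augment #4: 12→4→2→11→8 bottleneck 5, total now 50
augment #5: 12→4→7→6→8 bottleneck 1, total now 51
augment #6: 12→14→1→3→8 bottleneck 3, total now 54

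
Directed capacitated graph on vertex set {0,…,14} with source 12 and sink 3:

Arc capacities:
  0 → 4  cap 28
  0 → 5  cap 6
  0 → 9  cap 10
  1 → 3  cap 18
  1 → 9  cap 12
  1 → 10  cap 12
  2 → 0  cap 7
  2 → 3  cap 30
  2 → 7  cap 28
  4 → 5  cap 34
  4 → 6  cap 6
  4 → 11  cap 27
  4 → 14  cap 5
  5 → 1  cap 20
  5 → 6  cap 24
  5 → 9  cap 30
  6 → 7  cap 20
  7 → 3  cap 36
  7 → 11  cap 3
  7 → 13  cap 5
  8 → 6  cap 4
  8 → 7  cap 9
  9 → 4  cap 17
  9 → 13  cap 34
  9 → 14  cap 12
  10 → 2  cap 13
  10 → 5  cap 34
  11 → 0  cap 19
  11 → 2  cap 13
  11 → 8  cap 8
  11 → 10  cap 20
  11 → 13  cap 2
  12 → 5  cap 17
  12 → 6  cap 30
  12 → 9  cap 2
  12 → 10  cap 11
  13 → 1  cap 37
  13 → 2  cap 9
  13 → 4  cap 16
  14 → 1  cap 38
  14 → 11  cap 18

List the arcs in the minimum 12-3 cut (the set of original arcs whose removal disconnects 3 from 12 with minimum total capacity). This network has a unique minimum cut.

Min-cut arcs: {(6,7), (12,5), (12,9), (12,10)} (total capacity 50)

augment #1: 12→5→1→3 push 17
augment #2: 12→6→7→3 push 20
augment #3: 12→10→2→3 push 11
augment #4: 12→9→13→1→3 push 1
augment #5: 12→9→13→2→3 push 1
max flow = 50; residual-reachable set from 12 gives S-side
cut edges (S→T): {(6,7), (12,5), (12,9), (12,10)} total cap 50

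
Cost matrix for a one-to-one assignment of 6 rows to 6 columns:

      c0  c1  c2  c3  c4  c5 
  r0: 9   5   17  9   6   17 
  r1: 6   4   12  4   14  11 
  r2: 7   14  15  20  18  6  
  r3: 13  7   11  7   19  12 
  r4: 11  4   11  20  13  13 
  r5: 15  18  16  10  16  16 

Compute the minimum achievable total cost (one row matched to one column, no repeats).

Minimum assignment cost: 43

optimal assignment: row0→col4 (cost 6), row1→col0 (cost 6), row2→col5 (cost 6), row3→col2 (cost 11), row4→col1 (cost 4), row5→col3 (cost 10)
total = 6 + 6 + 6 + 11 + 4 + 10 = 43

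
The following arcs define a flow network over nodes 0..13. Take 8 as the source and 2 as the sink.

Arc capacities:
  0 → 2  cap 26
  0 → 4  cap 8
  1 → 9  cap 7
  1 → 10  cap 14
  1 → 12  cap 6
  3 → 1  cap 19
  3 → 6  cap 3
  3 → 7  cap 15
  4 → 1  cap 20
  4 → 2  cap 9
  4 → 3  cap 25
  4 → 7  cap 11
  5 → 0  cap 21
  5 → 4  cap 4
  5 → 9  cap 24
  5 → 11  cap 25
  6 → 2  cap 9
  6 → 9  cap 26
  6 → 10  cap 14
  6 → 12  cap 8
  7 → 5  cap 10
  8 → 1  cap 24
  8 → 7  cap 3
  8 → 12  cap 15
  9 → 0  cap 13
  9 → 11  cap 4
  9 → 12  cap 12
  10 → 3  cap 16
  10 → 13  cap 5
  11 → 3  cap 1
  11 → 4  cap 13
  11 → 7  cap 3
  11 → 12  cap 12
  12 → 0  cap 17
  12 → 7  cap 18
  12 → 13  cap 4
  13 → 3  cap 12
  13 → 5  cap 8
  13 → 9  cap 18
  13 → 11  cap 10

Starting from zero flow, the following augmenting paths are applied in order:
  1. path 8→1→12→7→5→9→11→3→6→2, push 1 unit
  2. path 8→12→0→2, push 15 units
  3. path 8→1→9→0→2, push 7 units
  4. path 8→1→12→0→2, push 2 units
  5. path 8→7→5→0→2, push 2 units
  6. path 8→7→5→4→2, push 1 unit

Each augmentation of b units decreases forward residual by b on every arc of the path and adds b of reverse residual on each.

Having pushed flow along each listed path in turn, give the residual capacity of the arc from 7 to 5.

after path 1 (8→1→12→7→5→9→11→3→6→2, push 1): res(7,5)=9
after path 2 (8→12→0→2, push 15): res(7,5)=9
after path 3 (8→1→9→0→2, push 7): res(7,5)=9
after path 4 (8→1→12→0→2, push 2): res(7,5)=9
after path 5 (8→7→5→0→2, push 2): res(7,5)=7
after path 6 (8→7→5→4→2, push 1): res(7,5)=6

Residual capacity of (7,5): 6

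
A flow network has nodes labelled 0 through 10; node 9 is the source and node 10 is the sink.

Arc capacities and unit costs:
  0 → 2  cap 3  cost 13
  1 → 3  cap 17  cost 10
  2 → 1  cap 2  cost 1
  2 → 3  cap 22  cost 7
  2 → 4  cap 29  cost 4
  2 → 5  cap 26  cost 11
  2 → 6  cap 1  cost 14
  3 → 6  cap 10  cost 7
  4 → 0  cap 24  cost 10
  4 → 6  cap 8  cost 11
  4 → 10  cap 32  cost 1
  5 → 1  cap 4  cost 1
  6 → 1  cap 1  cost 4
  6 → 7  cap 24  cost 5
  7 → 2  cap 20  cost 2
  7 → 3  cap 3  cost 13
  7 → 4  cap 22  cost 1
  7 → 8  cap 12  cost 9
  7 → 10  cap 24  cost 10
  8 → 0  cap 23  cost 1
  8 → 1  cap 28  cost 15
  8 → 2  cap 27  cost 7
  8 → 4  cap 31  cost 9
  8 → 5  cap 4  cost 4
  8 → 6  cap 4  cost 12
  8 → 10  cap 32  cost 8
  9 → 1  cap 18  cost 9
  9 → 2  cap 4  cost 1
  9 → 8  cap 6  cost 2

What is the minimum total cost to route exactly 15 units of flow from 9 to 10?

shortest-cost path #1: 9→2→4→10 push 4 @ unit cost 6 (adds 24)
shortest-cost path #2: 9→8→10 push 6 @ unit cost 10 (adds 60)
shortest-cost path #3: 9→1→3→6→7→4→10 push 5 @ unit cost 33 (adds 165)
total cost = 249

Minimum cost for 15 units: 249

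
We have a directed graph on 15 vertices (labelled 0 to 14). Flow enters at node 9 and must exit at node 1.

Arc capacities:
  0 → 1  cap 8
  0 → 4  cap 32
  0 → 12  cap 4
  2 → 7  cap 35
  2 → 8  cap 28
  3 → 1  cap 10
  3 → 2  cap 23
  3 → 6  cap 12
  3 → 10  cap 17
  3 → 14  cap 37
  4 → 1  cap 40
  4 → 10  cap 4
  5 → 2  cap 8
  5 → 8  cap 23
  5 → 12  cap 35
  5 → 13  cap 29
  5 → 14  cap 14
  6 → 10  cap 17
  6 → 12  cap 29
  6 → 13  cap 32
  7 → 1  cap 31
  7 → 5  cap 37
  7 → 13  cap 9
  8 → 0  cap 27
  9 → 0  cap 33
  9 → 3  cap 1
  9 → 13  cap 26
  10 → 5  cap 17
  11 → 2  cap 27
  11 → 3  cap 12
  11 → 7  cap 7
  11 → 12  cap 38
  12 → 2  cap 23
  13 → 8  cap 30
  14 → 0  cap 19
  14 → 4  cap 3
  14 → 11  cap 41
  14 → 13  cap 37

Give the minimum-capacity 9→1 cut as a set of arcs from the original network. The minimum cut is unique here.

Min-cut arcs: {(0,1), (0,4), (0,12), (9,3)} (total capacity 45)

augment #1: 9→0→1 push 8
augment #2: 9→3→1 push 1
augment #3: 9→0→4→1 push 25
augment #4: 9→13→8→0→4→1 push 7
augment #5: 9→13→8→0→12→2→7→1 push 4
max flow = 45; residual-reachable set from 9 gives S-side
cut edges (S→T): {(0,1), (0,4), (0,12), (9,3)} total cap 45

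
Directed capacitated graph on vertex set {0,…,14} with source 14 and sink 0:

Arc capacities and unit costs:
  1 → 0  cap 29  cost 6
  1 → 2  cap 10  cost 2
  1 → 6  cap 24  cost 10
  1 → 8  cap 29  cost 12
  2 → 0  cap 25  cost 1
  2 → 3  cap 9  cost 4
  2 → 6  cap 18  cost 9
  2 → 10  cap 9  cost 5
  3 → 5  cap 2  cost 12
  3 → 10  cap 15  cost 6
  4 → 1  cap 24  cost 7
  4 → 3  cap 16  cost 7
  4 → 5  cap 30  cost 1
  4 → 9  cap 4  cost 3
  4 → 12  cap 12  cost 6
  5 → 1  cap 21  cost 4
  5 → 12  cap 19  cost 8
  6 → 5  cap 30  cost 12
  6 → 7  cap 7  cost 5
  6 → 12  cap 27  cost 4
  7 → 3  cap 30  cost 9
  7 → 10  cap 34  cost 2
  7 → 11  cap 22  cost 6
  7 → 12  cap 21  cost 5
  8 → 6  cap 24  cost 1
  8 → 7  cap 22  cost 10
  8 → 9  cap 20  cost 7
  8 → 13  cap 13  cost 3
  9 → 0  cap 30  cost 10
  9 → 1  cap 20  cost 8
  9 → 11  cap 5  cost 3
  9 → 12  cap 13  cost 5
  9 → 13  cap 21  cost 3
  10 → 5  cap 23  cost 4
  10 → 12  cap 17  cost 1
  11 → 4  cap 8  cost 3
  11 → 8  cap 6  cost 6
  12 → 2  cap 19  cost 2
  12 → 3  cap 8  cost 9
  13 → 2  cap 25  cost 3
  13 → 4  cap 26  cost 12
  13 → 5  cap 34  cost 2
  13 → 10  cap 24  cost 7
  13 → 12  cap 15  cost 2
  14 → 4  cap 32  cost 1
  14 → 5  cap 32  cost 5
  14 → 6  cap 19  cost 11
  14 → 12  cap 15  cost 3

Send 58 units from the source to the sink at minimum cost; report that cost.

shortest-cost path #1: 14→12→2→0 push 15 @ unit cost 6 (adds 90)
shortest-cost path #2: 14→4→5→1→2→0 push 10 @ unit cost 9 (adds 90)
shortest-cost path #3: 14→4→5→1→0 push 11 @ unit cost 12 (adds 132)
shortest-cost path #4: 14→4→12→2→1→0 push 4 @ unit cost 13 (adds 52)
shortest-cost path #5: 14→4→9→0 push 4 @ unit cost 14 (adds 56)
shortest-cost path #6: 14→4→1→0 push 3 @ unit cost 14 (adds 42)
shortest-cost path #7: 14→5→4→1→0 push 11 @ unit cost 17 (adds 187)
total cost = 649

Minimum cost for 58 units: 649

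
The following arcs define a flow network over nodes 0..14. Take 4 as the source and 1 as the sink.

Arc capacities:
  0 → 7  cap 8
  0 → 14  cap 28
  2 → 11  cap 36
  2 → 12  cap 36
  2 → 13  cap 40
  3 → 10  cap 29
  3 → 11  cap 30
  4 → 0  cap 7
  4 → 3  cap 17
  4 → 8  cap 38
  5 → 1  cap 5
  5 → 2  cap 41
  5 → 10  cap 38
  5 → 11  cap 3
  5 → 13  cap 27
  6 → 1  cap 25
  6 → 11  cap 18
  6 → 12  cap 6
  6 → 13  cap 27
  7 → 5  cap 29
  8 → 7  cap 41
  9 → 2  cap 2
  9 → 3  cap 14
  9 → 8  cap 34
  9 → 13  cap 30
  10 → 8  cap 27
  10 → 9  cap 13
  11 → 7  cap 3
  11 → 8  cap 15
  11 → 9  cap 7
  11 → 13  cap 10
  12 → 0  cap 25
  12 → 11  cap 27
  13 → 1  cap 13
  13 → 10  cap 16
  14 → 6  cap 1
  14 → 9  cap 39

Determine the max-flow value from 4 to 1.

Maximum flow value: 19

augment #1: 4→0→7→5→1 bottleneck 5, total now 5
augment #2: 4→0→14→6→1 bottleneck 1, total now 6
augment #3: 4→3→11→13→1 bottleneck 10, total now 16
augment #4: 4→0→7→5→13→1 bottleneck 1, total now 17
augment #5: 4→3→10→9→13→1 bottleneck 2, total now 19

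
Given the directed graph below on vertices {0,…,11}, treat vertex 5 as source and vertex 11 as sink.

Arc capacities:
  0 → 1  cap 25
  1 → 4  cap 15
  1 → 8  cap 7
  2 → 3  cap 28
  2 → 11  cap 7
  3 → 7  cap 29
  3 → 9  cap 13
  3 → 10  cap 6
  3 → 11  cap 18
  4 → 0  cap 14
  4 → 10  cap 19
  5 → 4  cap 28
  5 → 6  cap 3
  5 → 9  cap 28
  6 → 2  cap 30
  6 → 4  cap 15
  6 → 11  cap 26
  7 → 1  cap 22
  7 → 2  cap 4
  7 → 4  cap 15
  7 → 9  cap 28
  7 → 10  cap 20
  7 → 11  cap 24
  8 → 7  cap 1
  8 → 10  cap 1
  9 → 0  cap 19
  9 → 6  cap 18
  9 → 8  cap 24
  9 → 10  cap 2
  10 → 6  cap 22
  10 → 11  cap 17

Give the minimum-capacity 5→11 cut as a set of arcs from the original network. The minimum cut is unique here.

Min-cut arcs: {(4,10), (5,6), (8,7), (8,10), (9,6), (9,10)} (total capacity 44)

augment #1: 5→6→11 push 3
augment #2: 5→4→10→11 push 17
augment #3: 5→9→6→11 push 18
augment #4: 5→4→10→6→11 push 2
augment #5: 5→9→8→7→11 push 1
augment #6: 5→9→10→6→11 push 2
augment #7: 5→9→8→10→6→11 push 1
max flow = 44; residual-reachable set from 5 gives S-side
cut edges (S→T): {(4,10), (5,6), (8,7), (8,10), (9,6), (9,10)} total cap 44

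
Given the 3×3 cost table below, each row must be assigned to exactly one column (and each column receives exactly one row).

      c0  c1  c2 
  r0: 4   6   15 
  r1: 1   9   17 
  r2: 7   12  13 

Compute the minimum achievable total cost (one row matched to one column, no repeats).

Minimum assignment cost: 20

optimal assignment: row0→col1 (cost 6), row1→col0 (cost 1), row2→col2 (cost 13)
total = 6 + 1 + 13 = 20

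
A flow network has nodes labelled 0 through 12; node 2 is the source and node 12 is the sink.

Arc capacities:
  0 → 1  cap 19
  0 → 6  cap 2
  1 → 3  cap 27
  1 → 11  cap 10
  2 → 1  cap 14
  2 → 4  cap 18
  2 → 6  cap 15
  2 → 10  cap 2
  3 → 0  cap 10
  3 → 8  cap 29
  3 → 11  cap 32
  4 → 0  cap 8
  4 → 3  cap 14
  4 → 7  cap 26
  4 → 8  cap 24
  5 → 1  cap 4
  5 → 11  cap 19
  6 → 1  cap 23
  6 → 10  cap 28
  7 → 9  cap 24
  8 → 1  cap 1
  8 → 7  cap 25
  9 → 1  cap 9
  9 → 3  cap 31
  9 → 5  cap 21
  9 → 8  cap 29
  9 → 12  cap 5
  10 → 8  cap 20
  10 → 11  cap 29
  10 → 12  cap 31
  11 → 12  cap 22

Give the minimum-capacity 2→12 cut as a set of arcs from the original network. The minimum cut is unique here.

augment #1: 2→10→12 push 2
augment #2: 2→1→11→12 push 10
augment #3: 2→6→10→12 push 15
augment #4: 2→1→3→11→12 push 4
augment #5: 2→4→3→11→12 push 8
augment #6: 2→4→7→9→12 push 5
augment #7: 2→4→0→6→10→12 push 2
max flow = 46; residual-reachable set from 2 gives S-side
cut edges (S→T): {(0,6), (2,6), (2,10), (9,12), (11,12)} total cap 46

Min-cut arcs: {(0,6), (2,6), (2,10), (9,12), (11,12)} (total capacity 46)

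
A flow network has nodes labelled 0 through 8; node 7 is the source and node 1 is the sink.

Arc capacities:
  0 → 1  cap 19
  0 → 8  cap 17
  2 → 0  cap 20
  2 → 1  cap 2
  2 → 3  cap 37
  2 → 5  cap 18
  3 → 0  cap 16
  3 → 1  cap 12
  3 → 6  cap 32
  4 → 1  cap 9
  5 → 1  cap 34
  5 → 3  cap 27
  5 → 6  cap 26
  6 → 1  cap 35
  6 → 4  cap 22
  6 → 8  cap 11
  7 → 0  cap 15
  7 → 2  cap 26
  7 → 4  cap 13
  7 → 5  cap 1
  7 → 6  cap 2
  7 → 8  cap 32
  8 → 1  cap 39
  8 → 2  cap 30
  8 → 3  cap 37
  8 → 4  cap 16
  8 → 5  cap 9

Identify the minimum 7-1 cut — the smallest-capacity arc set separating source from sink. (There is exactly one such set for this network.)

Min-cut arcs: {(4,1), (7,0), (7,2), (7,5), (7,6), (7,8)} (total capacity 85)

augment #1: 7→0→1 push 15
augment #2: 7→2→1 push 2
augment #3: 7→4→1 push 9
augment #4: 7→5→1 push 1
augment #5: 7→6→1 push 2
augment #6: 7→8→1 push 32
augment #7: 7→2→0→1 push 4
augment #8: 7→2→3→1 push 12
augment #9: 7→2→5→1 push 8
max flow = 85; residual-reachable set from 7 gives S-side
cut edges (S→T): {(4,1), (7,0), (7,2), (7,5), (7,6), (7,8)} total cap 85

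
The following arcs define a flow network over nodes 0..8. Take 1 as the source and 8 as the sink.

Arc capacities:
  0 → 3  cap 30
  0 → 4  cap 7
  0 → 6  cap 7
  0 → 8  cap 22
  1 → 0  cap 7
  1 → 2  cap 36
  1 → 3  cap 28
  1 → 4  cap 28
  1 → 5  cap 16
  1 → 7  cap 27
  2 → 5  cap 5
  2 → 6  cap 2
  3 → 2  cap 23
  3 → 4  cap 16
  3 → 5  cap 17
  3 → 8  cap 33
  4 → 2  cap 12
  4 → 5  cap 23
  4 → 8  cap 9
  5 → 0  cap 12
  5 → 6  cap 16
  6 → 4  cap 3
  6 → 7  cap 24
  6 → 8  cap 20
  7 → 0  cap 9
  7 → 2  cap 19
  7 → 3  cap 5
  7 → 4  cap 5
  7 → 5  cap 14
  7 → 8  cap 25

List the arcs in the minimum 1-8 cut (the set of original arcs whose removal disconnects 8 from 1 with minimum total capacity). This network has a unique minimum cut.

augment #1: 1→0→8 push 7
augment #2: 1→3→8 push 28
augment #3: 1→4→8 push 9
augment #4: 1→7→8 push 25
augment #5: 1→2→6→8 push 2
augment #6: 1→5→0→8 push 12
augment #7: 1→5→6→8 push 4
augment #8: 1→7→0→8 push 2
augment #9: 1→2→5→6→8 push 5
augment #10: 1→4→5→6→8 push 7
max flow = 101; residual-reachable set from 1 gives S-side
cut edges (S→T): {(1,0), (1,3), (1,7), (2,6), (4,8), (5,0), (5,6)} total cap 101

Min-cut arcs: {(1,0), (1,3), (1,7), (2,6), (4,8), (5,0), (5,6)} (total capacity 101)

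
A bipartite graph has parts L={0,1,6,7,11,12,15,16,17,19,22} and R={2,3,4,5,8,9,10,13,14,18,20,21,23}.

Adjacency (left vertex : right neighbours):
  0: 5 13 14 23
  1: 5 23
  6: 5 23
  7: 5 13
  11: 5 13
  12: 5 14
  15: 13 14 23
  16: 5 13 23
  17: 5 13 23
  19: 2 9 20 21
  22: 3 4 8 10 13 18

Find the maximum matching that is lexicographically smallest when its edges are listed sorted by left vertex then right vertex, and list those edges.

Lex-smallest maximum matching: {(0,5), (1,23), (7,13), (12,14), (19,2), (22,3)}

|M| = 6 (so the lex-smallest maximum matching has 6 edges)
process left vertices in ascending order; for each, take the smallest-labelled available neighbour that still permits 6 edges overall, or leave it unmatched if none does
lex-smallest matching: {0-5, 1-23, 7-13, 12-14, 19-2, 22-3}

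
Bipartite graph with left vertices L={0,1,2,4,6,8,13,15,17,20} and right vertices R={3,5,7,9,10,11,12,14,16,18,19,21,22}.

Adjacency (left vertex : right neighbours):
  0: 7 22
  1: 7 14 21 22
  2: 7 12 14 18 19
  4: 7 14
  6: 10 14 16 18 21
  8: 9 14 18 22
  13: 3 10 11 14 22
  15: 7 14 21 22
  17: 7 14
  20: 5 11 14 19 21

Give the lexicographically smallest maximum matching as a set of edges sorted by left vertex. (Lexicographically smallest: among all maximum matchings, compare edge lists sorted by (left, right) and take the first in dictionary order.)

Lex-smallest maximum matching: {(0,7), (1,21), (2,12), (4,14), (6,10), (8,9), (13,3), (15,22), (20,5)}

|M| = 9 (so the lex-smallest maximum matching has 9 edges)
process left vertices in ascending order; for each, take the smallest-labelled available neighbour that still permits 9 edges overall, or leave it unmatched if none does
lex-smallest matching: {0-7, 1-21, 2-12, 4-14, 6-10, 8-9, 13-3, 15-22, 20-5}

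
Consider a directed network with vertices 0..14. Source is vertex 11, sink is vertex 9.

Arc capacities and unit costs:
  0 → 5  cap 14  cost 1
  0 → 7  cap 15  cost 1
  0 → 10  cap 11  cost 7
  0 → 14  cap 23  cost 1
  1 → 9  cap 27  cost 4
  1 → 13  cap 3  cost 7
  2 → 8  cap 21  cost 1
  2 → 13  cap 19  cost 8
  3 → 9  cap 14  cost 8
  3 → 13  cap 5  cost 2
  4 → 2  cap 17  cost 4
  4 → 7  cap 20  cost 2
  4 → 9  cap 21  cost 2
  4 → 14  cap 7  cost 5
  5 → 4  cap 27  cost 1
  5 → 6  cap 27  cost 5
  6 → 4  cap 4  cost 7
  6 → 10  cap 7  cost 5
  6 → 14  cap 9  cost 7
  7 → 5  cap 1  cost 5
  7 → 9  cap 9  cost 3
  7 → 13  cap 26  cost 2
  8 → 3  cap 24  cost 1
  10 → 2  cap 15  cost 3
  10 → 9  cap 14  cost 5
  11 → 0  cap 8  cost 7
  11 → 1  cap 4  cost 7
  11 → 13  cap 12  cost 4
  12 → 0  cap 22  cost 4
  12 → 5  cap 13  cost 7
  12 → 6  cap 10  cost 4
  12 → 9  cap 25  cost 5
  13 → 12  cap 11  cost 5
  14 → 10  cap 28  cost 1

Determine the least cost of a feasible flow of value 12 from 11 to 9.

Minimum cost for 12 units: 132

shortest-cost path #1: 11→1→9 push 4 @ unit cost 11 (adds 44)
shortest-cost path #2: 11→0→7→9 push 8 @ unit cost 11 (adds 88)
total cost = 132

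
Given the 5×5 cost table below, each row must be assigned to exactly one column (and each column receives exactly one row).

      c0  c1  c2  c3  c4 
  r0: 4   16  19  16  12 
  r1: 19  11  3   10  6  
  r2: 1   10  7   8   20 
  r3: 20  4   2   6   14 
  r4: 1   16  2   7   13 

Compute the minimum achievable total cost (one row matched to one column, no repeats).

Minimum assignment cost: 24

optimal assignment: row0→col0 (cost 4), row1→col4 (cost 6), row2→col3 (cost 8), row3→col1 (cost 4), row4→col2 (cost 2)
total = 4 + 6 + 8 + 4 + 2 = 24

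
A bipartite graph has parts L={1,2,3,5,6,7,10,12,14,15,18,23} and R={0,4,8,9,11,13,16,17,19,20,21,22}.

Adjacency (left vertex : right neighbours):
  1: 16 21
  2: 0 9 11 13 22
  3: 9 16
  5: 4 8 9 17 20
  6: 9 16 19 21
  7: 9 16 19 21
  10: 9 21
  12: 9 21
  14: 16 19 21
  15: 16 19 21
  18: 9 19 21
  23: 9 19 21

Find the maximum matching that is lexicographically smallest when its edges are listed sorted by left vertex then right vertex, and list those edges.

Lex-smallest maximum matching: {(1,16), (2,0), (3,9), (5,4), (6,19), (7,21)}

|M| = 6 (so the lex-smallest maximum matching has 6 edges)
process left vertices in ascending order; for each, take the smallest-labelled available neighbour that still permits 6 edges overall, or leave it unmatched if none does
lex-smallest matching: {1-16, 2-0, 3-9, 5-4, 6-19, 7-21}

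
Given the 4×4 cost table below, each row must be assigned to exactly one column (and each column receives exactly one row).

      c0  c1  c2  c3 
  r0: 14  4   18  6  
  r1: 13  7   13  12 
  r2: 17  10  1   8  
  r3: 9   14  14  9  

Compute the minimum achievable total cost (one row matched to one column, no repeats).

optimal assignment: row0→col3 (cost 6), row1→col1 (cost 7), row2→col2 (cost 1), row3→col0 (cost 9)
total = 6 + 7 + 1 + 9 = 23

Minimum assignment cost: 23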